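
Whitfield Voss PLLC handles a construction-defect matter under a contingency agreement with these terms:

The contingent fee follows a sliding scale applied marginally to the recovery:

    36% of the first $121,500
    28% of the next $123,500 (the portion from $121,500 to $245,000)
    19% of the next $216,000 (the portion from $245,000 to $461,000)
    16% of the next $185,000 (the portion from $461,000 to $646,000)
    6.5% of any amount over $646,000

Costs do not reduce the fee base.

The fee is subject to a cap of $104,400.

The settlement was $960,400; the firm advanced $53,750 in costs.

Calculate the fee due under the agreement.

Fee base is the gross recovery, $960,400; costs are reimbursed separately.
First $121,500 at 36% = $43,740.00
Next $123,500 at 28% = $34,580.00
Next $216,000 at 19% = $41,040.00
Next $185,000 at 16% = $29,600.00
Remaining $314,400 at 6.5% = $20,436.00
Fee: $43,740.00 + $34,580.00 + $41,040.00 + $29,600.00 + $20,436.00 = $169,396.00
$169,396.00 exceeds the $104,400 cap, so the fee is capped at $104,400.00.

$104,400.00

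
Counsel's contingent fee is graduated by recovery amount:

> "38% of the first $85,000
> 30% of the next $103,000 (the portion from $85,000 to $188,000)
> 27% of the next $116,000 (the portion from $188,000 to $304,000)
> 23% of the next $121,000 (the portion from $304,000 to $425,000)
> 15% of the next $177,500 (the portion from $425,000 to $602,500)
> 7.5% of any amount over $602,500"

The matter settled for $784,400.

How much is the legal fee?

First $85,000 at 38% = $32,300.00
Next $103,000 at 30% = $30,900.00
Next $116,000 at 27% = $31,320.00
Next $121,000 at 23% = $27,830.00
Next $177,500 at 15% = $26,625.00
Remaining $181,900 at 7.5% = $13,642.50
Fee: $32,300.00 + $30,900.00 + $31,320.00 + $27,830.00 + $26,625.00 + $13,642.50 = $162,617.50

$162,617.50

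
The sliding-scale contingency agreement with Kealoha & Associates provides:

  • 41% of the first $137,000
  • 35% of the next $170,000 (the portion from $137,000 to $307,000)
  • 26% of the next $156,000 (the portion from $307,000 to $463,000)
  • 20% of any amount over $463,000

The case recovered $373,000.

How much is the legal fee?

First $137,000 at 41% = $56,170.00
Next $170,000 at 35% = $59,500.00
Remaining $66,000 at 26% = $17,160.00
Fee: $56,170.00 + $59,500.00 + $17,160.00 = $132,830.00

$132,830.00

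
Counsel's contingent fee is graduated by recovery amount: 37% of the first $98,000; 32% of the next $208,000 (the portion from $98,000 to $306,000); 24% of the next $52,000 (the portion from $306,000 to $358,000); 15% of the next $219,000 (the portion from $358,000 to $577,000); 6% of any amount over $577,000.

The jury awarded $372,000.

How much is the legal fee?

$117,400.00

First $98,000 at 37% = $36,260.00
Next $208,000 at 32% = $66,560.00
Next $52,000 at 24% = $12,480.00
Remaining $14,000 at 15% = $2,100.00
Fee: $36,260.00 + $66,560.00 + $12,480.00 + $2,100.00 = $117,400.00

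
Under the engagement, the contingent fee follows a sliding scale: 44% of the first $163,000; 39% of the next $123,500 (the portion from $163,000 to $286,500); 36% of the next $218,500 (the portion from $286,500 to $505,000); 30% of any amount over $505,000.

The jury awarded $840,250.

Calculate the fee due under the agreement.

$299,120.00

First $163,000 at 44% = $71,720.00
Next $123,500 at 39% = $48,165.00
Next $218,500 at 36% = $78,660.00
Remaining $335,250 at 30% = $100,575.00
Fee: $71,720.00 + $48,165.00 + $78,660.00 + $100,575.00 = $299,120.00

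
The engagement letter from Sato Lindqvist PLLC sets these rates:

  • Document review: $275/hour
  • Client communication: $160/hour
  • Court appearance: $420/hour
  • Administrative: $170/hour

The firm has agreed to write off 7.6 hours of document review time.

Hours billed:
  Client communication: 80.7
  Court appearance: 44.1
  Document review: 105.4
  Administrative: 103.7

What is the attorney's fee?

$75,958.00

Document review: 105.4 × $275 = $28,985.00
Client communication: 80.7 × $160 = $12,912.00
Court appearance: 44.1 × $420 = $18,522.00
Administrative: 103.7 × $170 = $17,629.00
Subtotal: $78,048.00
Write-off: 7.6 × $275 = $2,090.00
Total: $78,048.00 − $2,090.00 = $75,958.00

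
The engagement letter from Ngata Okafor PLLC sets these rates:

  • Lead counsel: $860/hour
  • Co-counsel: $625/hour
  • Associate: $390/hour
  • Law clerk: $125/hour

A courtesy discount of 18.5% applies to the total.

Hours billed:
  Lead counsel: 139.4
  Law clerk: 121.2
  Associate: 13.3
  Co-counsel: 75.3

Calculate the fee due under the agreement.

$152,636.05

Lead counsel: 139.4 × $860 = $119,884.00
Co-counsel: 75.3 × $625 = $47,062.50
Associate: 13.3 × $390 = $5,187.00
Law clerk: 121.2 × $125 = $15,150.00
Subtotal: $187,283.50
Less 18.5% discount: −$34,647.45
Total: $187,283.50 − $34,647.45 = $152,636.05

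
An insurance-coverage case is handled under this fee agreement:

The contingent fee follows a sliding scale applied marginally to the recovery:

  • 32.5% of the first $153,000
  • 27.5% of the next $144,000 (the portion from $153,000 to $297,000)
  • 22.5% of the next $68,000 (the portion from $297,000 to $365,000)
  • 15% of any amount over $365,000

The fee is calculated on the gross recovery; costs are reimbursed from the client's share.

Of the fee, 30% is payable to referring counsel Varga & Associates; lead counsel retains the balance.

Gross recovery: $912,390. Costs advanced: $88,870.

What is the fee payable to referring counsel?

Fee base is the gross recovery, $912,390; costs are reimbursed separately.
First $153,000 at 32.5% = $49,725.00
Next $144,000 at 27.5% = $39,600.00
Next $68,000 at 22.5% = $15,300.00
Remaining $547,390 at 15% = $82,108.50
Fee: $49,725.00 + $39,600.00 + $15,300.00 + $82,108.50 = $186,733.50
Referral share: 30% of $186,733.50 = $56,020.05; lead counsel retains $186,733.50 − $56,020.05 = $130,713.45.

$56,020.05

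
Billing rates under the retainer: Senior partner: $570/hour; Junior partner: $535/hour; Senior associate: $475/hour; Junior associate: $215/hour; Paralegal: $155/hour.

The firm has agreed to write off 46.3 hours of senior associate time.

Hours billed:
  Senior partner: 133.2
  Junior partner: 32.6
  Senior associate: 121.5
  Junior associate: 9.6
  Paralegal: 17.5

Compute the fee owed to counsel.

Senior partner: 133.2 × $570 = $75,924.00
Junior partner: 32.6 × $535 = $17,441.00
Senior associate: 121.5 × $475 = $57,712.50
Junior associate: 9.6 × $215 = $2,064.00
Paralegal: 17.5 × $155 = $2,712.50
Subtotal: $155,854.00
Write-off: 46.3 × $475 = $21,992.50
Total: $155,854.00 − $21,992.50 = $133,861.50

$133,861.50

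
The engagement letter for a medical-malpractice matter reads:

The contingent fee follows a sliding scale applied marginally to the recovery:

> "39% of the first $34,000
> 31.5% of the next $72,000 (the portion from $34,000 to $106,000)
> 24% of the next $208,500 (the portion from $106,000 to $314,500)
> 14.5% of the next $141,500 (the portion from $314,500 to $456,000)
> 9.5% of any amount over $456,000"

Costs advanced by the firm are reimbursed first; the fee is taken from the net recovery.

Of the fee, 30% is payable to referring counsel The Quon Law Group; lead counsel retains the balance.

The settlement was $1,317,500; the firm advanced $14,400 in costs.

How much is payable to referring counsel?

$56,091.60

Fee base (net of costs): $1,317,500 − $14,400 = $1,303,100
First $34,000 at 39% = $13,260.00
Next $72,000 at 31.5% = $22,680.00
Next $208,500 at 24% = $50,040.00
Next $141,500 at 14.5% = $20,517.50
Remaining $847,100 at 9.5% = $80,474.50
Fee: $13,260.00 + $22,680.00 + $50,040.00 + $20,517.50 + $80,474.50 = $186,972.00
Referral share: 30% of $186,972.00 = $56,091.60; lead counsel retains $186,972.00 − $56,091.60 = $130,880.40.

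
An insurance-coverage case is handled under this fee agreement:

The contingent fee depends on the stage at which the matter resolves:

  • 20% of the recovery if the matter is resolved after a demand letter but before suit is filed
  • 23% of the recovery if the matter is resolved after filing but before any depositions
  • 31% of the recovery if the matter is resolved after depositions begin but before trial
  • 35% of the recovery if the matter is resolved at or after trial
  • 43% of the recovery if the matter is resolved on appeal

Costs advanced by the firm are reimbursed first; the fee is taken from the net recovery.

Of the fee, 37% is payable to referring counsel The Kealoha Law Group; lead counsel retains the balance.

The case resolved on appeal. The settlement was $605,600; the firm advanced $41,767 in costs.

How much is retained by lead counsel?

Fee base (net of costs): $605,600 − $41,767 = $563,833
The matter resolved on appeal, so the 43% rate applies.
$563,833 × 43% = $242,448.19
Referral share: 37% of $242,448.19 = $89,705.83; lead counsel retains $242,448.19 − $89,705.83 = $152,742.36.

$152,742.36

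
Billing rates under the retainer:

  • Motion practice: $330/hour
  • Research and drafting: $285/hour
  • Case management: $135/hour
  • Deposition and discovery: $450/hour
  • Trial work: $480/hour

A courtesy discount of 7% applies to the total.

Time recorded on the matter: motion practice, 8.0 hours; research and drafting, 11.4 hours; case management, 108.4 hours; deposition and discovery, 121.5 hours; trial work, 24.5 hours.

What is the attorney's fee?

Motion practice: 8.0 × $330 = $2,640.00
Research and drafting: 11.4 × $285 = $3,249.00
Case management: 108.4 × $135 = $14,634.00
Deposition and discovery: 121.5 × $450 = $54,675.00
Trial work: 24.5 × $480 = $11,760.00
Subtotal: $86,958.00
Less 7% discount: −$6,087.06
Total: $86,958.00 − $6,087.06 = $80,870.94

$80,870.94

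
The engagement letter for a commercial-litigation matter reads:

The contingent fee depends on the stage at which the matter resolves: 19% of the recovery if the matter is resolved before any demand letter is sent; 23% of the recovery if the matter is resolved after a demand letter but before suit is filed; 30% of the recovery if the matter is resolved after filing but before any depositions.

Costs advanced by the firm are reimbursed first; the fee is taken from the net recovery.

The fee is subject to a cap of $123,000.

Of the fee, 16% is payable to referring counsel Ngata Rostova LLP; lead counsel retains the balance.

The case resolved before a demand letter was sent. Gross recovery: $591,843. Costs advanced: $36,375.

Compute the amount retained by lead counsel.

$88,652.69

Fee base (net of costs): $591,843 − $36,375 = $555,468
The matter resolved before a demand letter was sent, so the 19% rate applies.
$555,468 × 19% = $105,538.92
$105,538.92 is under the $123,000 cap.
Referral share: 16% of $105,538.92 = $16,886.23; lead counsel retains $105,538.92 − $16,886.23 = $88,652.69.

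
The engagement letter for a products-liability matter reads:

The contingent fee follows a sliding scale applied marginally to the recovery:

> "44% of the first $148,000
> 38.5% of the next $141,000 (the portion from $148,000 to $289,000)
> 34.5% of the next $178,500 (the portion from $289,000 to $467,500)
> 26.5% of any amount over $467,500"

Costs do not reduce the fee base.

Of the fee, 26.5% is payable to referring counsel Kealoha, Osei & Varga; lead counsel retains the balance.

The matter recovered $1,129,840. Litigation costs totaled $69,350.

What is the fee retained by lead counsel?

$262,033.09

Fee base is the gross recovery, $1,129,840; costs are reimbursed separately.
First $148,000 at 44% = $65,120.00
Next $141,000 at 38.5% = $54,285.00
Next $178,500 at 34.5% = $61,582.50
Remaining $662,340 at 26.5% = $175,520.10
Fee: $65,120.00 + $54,285.00 + $61,582.50 + $175,520.10 = $356,507.60
Referral share: 26.5% of $356,507.60 = $94,474.51; lead counsel retains $356,507.60 − $94,474.51 = $262,033.09.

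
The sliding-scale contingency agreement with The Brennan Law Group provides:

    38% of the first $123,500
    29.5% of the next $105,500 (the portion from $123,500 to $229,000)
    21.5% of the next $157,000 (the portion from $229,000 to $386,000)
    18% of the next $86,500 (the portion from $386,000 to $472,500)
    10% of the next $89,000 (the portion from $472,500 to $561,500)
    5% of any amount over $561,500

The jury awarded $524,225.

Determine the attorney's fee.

$132,550.00

First $123,500 at 38% = $46,930.00
Next $105,500 at 29.5% = $31,122.50
Next $157,000 at 21.5% = $33,755.00
Next $86,500 at 18% = $15,570.00
Remaining $51,725 at 10% = $5,172.50
Fee: $46,930.00 + $31,122.50 + $33,755.00 + $15,570.00 + $5,172.50 = $132,550.00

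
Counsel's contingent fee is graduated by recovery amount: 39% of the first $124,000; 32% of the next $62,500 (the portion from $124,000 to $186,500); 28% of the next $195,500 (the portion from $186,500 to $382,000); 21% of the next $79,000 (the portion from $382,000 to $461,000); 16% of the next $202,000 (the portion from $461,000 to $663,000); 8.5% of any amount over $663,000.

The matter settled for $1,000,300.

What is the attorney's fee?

$200,680.50

First $124,000 at 39% = $48,360.00
Next $62,500 at 32% = $20,000.00
Next $195,500 at 28% = $54,740.00
Next $79,000 at 21% = $16,590.00
Next $202,000 at 16% = $32,320.00
Remaining $337,300 at 8.5% = $28,670.50
Fee: $48,360.00 + $20,000.00 + $54,740.00 + $16,590.00 + $32,320.00 + $28,670.50 = $200,680.50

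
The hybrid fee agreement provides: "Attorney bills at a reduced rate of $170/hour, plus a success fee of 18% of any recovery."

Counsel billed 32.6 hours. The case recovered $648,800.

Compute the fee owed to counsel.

Hourly: 32.6 × $170 = $5,542.00
Success fee: 18% of $648,800 = $116,784.00
Total: $5,542.00 + $116,784.00 = $122,326.00

$122,326.00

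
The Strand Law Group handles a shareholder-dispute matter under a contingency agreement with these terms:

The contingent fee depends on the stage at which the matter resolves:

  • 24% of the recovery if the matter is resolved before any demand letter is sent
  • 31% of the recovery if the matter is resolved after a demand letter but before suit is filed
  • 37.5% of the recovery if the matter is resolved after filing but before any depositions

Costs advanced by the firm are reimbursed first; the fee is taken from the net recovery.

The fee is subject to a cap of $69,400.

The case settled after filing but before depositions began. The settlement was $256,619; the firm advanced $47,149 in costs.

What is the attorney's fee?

$69,400.00

Fee base (net of costs): $256,619 − $47,149 = $209,470
The matter settled after filing but before depositions began, so the 37.5% rate applies.
$209,470 × 37.5% = $78,551.25
$78,551.25 exceeds the $69,400 cap, so the fee is capped at $69,400.00.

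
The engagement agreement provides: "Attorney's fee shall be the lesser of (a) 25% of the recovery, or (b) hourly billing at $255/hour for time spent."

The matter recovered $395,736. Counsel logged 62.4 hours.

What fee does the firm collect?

(a) 25% of $395,736 = $98,934.00
(b) 62.4 × $255 = $15,912.00
The lesser is (b): $15,912.00.

$15,912.00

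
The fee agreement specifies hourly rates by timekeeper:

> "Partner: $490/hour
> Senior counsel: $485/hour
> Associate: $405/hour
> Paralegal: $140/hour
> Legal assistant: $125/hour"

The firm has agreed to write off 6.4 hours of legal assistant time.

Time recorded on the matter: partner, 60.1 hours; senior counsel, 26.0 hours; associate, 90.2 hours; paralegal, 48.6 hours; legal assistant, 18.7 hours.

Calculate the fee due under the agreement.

Partner: 60.1 × $490 = $29,449.00
Senior counsel: 26.0 × $485 = $12,610.00
Associate: 90.2 × $405 = $36,531.00
Paralegal: 48.6 × $140 = $6,804.00
Legal assistant: 18.7 × $125 = $2,337.50
Subtotal: $87,731.50
Write-off: 6.4 × $125 = $800.00
Total: $87,731.50 − $800.00 = $86,931.50

$86,931.50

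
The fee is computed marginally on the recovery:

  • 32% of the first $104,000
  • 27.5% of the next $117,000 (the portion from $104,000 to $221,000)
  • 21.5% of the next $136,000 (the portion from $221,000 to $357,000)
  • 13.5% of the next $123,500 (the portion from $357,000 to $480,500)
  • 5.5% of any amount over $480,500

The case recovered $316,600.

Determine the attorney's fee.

$86,009.00

First $104,000 at 32% = $33,280.00
Next $117,000 at 27.5% = $32,175.00
Remaining $95,600 at 21.5% = $20,554.00
Fee: $33,280.00 + $32,175.00 + $20,554.00 = $86,009.00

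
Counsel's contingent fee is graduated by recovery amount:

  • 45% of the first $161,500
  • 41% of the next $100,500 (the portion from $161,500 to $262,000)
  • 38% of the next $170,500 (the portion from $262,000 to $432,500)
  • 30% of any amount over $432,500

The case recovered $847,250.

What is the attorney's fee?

First $161,500 at 45% = $72,675.00
Next $100,500 at 41% = $41,205.00
Next $170,500 at 38% = $64,790.00
Remaining $414,750 at 30% = $124,425.00
Fee: $72,675.00 + $41,205.00 + $64,790.00 + $124,425.00 = $303,095.00

$303,095.00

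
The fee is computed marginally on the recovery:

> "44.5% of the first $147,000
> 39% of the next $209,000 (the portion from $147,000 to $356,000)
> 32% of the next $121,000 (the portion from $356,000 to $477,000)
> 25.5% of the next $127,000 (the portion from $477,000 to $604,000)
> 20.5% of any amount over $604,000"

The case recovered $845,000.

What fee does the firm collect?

$267,435.00

First $147,000 at 44.5% = $65,415.00
Next $209,000 at 39% = $81,510.00
Next $121,000 at 32% = $38,720.00
Next $127,000 at 25.5% = $32,385.00
Remaining $241,000 at 20.5% = $49,405.00
Fee: $65,415.00 + $81,510.00 + $38,720.00 + $32,385.00 + $49,405.00 = $267,435.00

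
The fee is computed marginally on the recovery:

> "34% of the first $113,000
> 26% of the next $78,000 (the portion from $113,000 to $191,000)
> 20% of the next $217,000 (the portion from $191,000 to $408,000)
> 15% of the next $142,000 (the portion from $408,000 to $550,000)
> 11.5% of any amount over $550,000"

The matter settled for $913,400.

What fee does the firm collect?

$165,191.00

First $113,000 at 34% = $38,420.00
Next $78,000 at 26% = $20,280.00
Next $217,000 at 20% = $43,400.00
Next $142,000 at 15% = $21,300.00
Remaining $363,400 at 11.5% = $41,791.00
Fee: $38,420.00 + $20,280.00 + $43,400.00 + $21,300.00 + $41,791.00 = $165,191.00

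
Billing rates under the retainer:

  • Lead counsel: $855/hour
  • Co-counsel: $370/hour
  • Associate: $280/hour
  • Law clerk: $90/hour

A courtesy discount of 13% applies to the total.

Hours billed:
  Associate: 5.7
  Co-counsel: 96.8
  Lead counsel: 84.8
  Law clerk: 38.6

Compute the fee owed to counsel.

Lead counsel: 84.8 × $855 = $72,504.00
Co-counsel: 96.8 × $370 = $35,816.00
Associate: 5.7 × $280 = $1,596.00
Law clerk: 38.6 × $90 = $3,474.00
Subtotal: $113,390.00
Less 13% discount: −$14,740.70
Total: $113,390.00 − $14,740.70 = $98,649.30

$98,649.30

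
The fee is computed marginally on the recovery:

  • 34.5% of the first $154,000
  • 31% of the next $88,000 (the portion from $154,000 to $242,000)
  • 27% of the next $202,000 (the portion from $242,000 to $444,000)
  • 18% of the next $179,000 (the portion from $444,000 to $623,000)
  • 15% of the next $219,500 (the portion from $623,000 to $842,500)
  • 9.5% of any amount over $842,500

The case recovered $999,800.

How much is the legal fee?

$215,038.50

First $154,000 at 34.5% = $53,130.00
Next $88,000 at 31% = $27,280.00
Next $202,000 at 27% = $54,540.00
Next $179,000 at 18% = $32,220.00
Next $219,500 at 15% = $32,925.00
Remaining $157,300 at 9.5% = $14,943.50
Fee: $53,130.00 + $27,280.00 + $54,540.00 + $32,220.00 + $32,925.00 + $14,943.50 = $215,038.50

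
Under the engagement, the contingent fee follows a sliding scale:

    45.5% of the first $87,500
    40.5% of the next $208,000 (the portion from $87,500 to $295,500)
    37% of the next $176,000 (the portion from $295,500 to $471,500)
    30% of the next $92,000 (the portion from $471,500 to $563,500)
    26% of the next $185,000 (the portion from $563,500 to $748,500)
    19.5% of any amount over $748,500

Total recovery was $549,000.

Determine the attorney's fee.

$212,422.50

First $87,500 at 45.5% = $39,812.50
Next $208,000 at 40.5% = $84,240.00
Next $176,000 at 37% = $65,120.00
Remaining $77,500 at 30% = $23,250.00
Fee: $39,812.50 + $84,240.00 + $65,120.00 + $23,250.00 = $212,422.50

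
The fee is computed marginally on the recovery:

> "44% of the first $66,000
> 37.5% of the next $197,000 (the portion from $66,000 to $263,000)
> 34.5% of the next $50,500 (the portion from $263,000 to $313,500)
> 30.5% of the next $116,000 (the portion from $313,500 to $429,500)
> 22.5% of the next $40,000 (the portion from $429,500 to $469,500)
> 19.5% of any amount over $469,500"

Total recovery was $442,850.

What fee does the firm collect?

First $66,000 at 44% = $29,040.00
Next $197,000 at 37.5% = $73,875.00
Next $50,500 at 34.5% = $17,422.50
Next $116,000 at 30.5% = $35,380.00
Remaining $13,350 at 22.5% = $3,003.75
Fee: $29,040.00 + $73,875.00 + $17,422.50 + $35,380.00 + $3,003.75 = $158,721.25

$158,721.25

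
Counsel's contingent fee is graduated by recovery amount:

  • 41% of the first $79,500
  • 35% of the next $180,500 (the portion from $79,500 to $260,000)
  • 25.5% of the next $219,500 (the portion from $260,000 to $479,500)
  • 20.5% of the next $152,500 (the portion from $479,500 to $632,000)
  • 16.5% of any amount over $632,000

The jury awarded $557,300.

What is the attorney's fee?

$167,691.50

First $79,500 at 41% = $32,595.00
Next $180,500 at 35% = $63,175.00
Next $219,500 at 25.5% = $55,972.50
Remaining $77,800 at 20.5% = $15,949.00
Fee: $32,595.00 + $63,175.00 + $55,972.50 + $15,949.00 = $167,691.50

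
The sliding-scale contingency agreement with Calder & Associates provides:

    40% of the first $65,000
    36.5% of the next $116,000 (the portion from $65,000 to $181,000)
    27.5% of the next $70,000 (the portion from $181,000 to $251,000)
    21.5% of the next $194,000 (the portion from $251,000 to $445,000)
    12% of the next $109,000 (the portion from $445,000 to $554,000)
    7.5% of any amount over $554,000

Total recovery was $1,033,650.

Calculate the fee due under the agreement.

First $65,000 at 40% = $26,000.00
Next $116,000 at 36.5% = $42,340.00
Next $70,000 at 27.5% = $19,250.00
Next $194,000 at 21.5% = $41,710.00
Next $109,000 at 12% = $13,080.00
Remaining $479,650 at 7.5% = $35,973.75
Fee: $26,000.00 + $42,340.00 + $19,250.00 + $41,710.00 + $13,080.00 + $35,973.75 = $178,353.75

$178,353.75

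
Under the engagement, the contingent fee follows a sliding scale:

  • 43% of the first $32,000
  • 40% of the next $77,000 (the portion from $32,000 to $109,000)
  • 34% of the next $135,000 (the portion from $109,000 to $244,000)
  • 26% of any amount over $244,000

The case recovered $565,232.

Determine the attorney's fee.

First $32,000 at 43% = $13,760.00
Next $77,000 at 40% = $30,800.00
Next $135,000 at 34% = $45,900.00
Remaining $321,232 at 26% = $83,520.32
Fee: $13,760.00 + $30,800.00 + $45,900.00 + $83,520.32 = $173,980.32

$173,980.32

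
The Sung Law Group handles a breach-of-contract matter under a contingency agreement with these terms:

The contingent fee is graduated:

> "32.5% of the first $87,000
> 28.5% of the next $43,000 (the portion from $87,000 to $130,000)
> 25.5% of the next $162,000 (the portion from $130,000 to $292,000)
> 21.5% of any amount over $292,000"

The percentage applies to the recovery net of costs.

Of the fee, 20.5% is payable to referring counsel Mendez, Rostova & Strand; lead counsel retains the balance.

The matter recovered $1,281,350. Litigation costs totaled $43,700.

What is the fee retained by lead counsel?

$226,698.03

Fee base (net of costs): $1,281,350 − $43,700 = $1,237,650
First $87,000 at 32.5% = $28,275.00
Next $43,000 at 28.5% = $12,255.00
Next $162,000 at 25.5% = $41,310.00
Remaining $945,650 at 21.5% = $203,314.75
Fee: $28,275.00 + $12,255.00 + $41,310.00 + $203,314.75 = $285,154.75
Referral share: 20.5% of $285,154.75 = $58,456.72; lead counsel retains $285,154.75 − $58,456.72 = $226,698.03.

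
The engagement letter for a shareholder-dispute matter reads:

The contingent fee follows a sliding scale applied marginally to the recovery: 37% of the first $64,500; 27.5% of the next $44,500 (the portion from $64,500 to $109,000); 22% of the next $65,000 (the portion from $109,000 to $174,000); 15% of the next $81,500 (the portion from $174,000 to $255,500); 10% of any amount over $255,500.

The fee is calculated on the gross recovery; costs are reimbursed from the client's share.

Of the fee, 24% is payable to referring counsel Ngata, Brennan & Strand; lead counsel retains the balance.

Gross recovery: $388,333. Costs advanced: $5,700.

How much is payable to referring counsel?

Fee base is the gross recovery, $388,333; costs are reimbursed separately.
First $64,500 at 37% = $23,865.00
Next $44,500 at 27.5% = $12,237.50
Next $65,000 at 22% = $14,300.00
Next $81,500 at 15% = $12,225.00
Remaining $132,833 at 10% = $13,283.30
Fee: $23,865.00 + $12,237.50 + $14,300.00 + $12,225.00 + $13,283.30 = $75,910.80
Referral share: 24% of $75,910.80 = $18,218.59; lead counsel retains $75,910.80 − $18,218.59 = $57,692.21.

$18,218.59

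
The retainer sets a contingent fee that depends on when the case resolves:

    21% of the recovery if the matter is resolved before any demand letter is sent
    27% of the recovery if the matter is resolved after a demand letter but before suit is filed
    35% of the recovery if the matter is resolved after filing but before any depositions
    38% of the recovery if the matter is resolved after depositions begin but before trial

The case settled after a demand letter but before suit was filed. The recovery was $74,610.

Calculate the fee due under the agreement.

The matter settled after a demand letter but before suit was filed, so the 27% rate applies.
$74,610 × 27% = $20,144.70

$20,144.70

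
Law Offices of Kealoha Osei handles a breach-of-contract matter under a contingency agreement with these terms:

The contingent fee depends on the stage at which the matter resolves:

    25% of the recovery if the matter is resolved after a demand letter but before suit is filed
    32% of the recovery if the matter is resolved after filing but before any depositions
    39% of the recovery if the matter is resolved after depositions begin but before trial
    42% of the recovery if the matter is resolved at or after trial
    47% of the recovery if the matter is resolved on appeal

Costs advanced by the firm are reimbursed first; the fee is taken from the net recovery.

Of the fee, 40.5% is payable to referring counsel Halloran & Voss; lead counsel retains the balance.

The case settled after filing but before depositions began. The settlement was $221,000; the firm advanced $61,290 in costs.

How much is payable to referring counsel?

$20,698.42

Fee base (net of costs): $221,000 − $61,290 = $159,710
The matter settled after filing but before depositions began, so the 32% rate applies.
$159,710 × 32% = $51,107.20
Referral share: 40.5% of $51,107.20 = $20,698.42; lead counsel retains $51,107.20 − $20,698.42 = $30,408.78.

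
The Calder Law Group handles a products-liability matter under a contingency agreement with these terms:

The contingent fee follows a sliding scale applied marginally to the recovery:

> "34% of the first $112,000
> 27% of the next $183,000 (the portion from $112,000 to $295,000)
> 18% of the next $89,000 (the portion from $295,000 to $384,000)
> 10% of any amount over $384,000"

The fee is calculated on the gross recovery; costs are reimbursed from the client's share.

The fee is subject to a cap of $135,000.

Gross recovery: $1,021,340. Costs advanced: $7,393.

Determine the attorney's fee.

$135,000.00

Fee base is the gross recovery, $1,021,340; costs are reimbursed separately.
First $112,000 at 34% = $38,080.00
Next $183,000 at 27% = $49,410.00
Next $89,000 at 18% = $16,020.00
Remaining $637,340 at 10% = $63,734.00
Fee: $38,080.00 + $49,410.00 + $16,020.00 + $63,734.00 = $167,244.00
$167,244.00 exceeds the $135,000 cap, so the fee is capped at $135,000.00.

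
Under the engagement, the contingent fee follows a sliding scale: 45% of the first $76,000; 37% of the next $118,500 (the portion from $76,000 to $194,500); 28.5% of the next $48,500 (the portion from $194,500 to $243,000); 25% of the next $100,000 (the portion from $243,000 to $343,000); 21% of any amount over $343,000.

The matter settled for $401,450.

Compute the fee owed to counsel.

First $76,000 at 45% = $34,200.00
Next $118,500 at 37% = $43,845.00
Next $48,500 at 28.5% = $13,822.50
Next $100,000 at 25% = $25,000.00
Remaining $58,450 at 21% = $12,274.50
Fee: $34,200.00 + $43,845.00 + $13,822.50 + $25,000.00 + $12,274.50 = $129,142.00

$129,142.00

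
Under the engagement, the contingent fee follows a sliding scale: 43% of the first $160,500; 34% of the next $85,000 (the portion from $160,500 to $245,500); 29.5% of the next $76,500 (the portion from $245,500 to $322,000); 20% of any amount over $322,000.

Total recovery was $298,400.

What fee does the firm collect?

$113,520.50

First $160,500 at 43% = $69,015.00
Next $85,000 at 34% = $28,900.00
Remaining $52,900 at 29.5% = $15,605.50
Fee: $69,015.00 + $28,900.00 + $15,605.50 = $113,520.50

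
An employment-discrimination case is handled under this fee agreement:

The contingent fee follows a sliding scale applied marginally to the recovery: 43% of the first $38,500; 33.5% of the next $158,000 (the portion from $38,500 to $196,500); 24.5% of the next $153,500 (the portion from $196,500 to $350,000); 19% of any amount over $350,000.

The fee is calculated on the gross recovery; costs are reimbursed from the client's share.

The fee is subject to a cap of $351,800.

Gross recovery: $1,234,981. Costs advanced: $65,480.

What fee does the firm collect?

$275,238.89

Fee base is the gross recovery, $1,234,981; costs are reimbursed separately.
First $38,500 at 43% = $16,555.00
Next $158,000 at 33.5% = $52,930.00
Next $153,500 at 24.5% = $37,607.50
Remaining $884,981 at 19% = $168,146.39
Fee: $16,555.00 + $52,930.00 + $37,607.50 + $168,146.39 = $275,238.89
$275,238.89 is under the $351,800 cap.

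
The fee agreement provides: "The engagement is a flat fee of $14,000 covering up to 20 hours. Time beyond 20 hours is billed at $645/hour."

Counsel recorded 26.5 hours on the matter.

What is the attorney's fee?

$18,192.50

Flat fee: $14,000.00
Excess hours: 26.5 − 20 = 6.5
Overrun: 6.5 × $645 = $4,192.50
Total: $14,000.00 + $4,192.50 = $18,192.50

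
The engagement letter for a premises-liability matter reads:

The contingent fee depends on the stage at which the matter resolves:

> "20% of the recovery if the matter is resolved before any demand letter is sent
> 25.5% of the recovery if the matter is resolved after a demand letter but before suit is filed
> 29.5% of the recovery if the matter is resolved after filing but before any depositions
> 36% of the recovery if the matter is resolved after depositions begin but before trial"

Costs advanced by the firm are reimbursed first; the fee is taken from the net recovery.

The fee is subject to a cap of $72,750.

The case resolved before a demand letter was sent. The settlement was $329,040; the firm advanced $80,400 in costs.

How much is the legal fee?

$49,728.00

Fee base (net of costs): $329,040 − $80,400 = $248,640
The matter resolved before a demand letter was sent, so the 20% rate applies.
$248,640 × 20% = $49,728.00
$49,728.00 is under the $72,750 cap.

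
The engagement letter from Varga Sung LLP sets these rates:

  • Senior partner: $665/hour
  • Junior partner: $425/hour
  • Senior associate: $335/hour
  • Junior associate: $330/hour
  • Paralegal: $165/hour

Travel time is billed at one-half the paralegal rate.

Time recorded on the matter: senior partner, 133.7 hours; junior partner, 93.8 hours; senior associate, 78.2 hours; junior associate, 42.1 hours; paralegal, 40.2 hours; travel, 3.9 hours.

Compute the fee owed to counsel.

Senior partner: 133.7 × $665 = $88,910.50
Junior partner: 93.8 × $425 = $39,865.00
Senior associate: 78.2 × $335 = $26,197.00
Junior associate: 42.1 × $330 = $13,893.00
Paralegal: 40.2 × $165 = $6,633.00
Subtotal: $88,910.50 + $39,865.00 + $26,197.00 + $13,893.00 + $6,633.00 = $175,498.50
Travel: 3.9 × ($165 ÷ 2) = 3.9 × $82.50 = $321.75
Total: $175,498.50 + $321.75 = $175,820.25

$175,820.25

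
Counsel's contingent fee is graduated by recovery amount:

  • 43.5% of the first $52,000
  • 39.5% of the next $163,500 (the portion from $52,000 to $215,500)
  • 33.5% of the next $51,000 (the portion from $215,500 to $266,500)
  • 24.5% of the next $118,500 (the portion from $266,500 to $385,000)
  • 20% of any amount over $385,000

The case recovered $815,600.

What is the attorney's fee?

$219,440.00

First $52,000 at 43.5% = $22,620.00
Next $163,500 at 39.5% = $64,582.50
Next $51,000 at 33.5% = $17,085.00
Next $118,500 at 24.5% = $29,032.50
Remaining $430,600 at 20% = $86,120.00
Fee: $22,620.00 + $64,582.50 + $17,085.00 + $29,032.50 + $86,120.00 = $219,440.00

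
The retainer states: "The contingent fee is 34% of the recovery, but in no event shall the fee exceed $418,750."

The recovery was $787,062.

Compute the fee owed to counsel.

34% of $787,062 = $267,601.08
That is under the $418,750 cap.

$267,601.08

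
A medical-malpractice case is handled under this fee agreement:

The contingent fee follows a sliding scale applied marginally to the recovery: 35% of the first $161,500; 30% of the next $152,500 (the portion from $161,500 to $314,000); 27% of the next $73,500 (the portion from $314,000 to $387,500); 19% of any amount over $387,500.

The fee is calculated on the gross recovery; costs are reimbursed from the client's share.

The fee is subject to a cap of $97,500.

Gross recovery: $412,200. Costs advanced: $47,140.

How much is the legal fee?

Fee base is the gross recovery, $412,200; costs are reimbursed separately.
First $161,500 at 35% = $56,525.00
Next $152,500 at 30% = $45,750.00
Next $73,500 at 27% = $19,845.00
Remaining $24,700 at 19% = $4,693.00
Fee: $56,525.00 + $45,750.00 + $19,845.00 + $4,693.00 = $126,813.00
$126,813.00 exceeds the $97,500 cap, so the fee is capped at $97,500.00.

$97,500.00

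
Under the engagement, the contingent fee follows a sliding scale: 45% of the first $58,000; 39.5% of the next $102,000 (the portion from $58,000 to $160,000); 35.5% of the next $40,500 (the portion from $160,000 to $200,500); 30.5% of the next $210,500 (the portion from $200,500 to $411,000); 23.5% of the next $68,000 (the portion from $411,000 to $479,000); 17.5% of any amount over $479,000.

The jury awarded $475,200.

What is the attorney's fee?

$160,057.00

First $58,000 at 45% = $26,100.00
Next $102,000 at 39.5% = $40,290.00
Next $40,500 at 35.5% = $14,377.50
Next $210,500 at 30.5% = $64,202.50
Remaining $64,200 at 23.5% = $15,087.00
Fee: $26,100.00 + $40,290.00 + $14,377.50 + $64,202.50 + $15,087.00 = $160,057.00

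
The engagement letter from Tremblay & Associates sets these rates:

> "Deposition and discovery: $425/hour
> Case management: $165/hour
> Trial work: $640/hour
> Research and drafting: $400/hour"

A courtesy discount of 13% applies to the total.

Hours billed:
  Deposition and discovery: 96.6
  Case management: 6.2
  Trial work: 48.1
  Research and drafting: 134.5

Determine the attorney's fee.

Deposition and discovery: 96.6 × $425 = $41,055.00
Case management: 6.2 × $165 = $1,023.00
Trial work: 48.1 × $640 = $30,784.00
Research and drafting: 134.5 × $400 = $53,800.00
Subtotal: $126,662.00
Less 13% discount: −$16,466.06
Total: $126,662.00 − $16,466.06 = $110,195.94

$110,195.94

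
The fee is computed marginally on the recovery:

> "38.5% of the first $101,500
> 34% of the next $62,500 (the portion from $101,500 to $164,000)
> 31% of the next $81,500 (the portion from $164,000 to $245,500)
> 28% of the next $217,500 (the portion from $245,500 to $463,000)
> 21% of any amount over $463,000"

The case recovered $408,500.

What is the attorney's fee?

First $101,500 at 38.5% = $39,077.50
Next $62,500 at 34% = $21,250.00
Next $81,500 at 31% = $25,265.00
Remaining $163,000 at 28% = $45,640.00
Fee: $39,077.50 + $21,250.00 + $25,265.00 + $45,640.00 = $131,232.50

$131,232.50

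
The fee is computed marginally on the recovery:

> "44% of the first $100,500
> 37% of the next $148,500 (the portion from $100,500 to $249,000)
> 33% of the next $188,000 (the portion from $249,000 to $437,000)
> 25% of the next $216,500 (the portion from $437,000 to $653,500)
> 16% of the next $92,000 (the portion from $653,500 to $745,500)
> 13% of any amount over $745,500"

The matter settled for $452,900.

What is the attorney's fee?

First $100,500 at 44% = $44,220.00
Next $148,500 at 37% = $54,945.00
Next $188,000 at 33% = $62,040.00
Remaining $15,900 at 25% = $3,975.00
Fee: $44,220.00 + $54,945.00 + $62,040.00 + $3,975.00 = $165,180.00

$165,180.00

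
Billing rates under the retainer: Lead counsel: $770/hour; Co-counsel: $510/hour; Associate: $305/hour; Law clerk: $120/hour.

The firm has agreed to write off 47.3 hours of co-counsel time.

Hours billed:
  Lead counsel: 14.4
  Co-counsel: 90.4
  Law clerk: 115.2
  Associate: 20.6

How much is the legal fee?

$53,176.00

Lead counsel: 14.4 × $770 = $11,088.00
Co-counsel: 90.4 × $510 = $46,104.00
Associate: 20.6 × $305 = $6,283.00
Law clerk: 115.2 × $120 = $13,824.00
Subtotal: $77,299.00
Write-off: 47.3 × $510 = $24,123.00
Total: $77,299.00 − $24,123.00 = $53,176.00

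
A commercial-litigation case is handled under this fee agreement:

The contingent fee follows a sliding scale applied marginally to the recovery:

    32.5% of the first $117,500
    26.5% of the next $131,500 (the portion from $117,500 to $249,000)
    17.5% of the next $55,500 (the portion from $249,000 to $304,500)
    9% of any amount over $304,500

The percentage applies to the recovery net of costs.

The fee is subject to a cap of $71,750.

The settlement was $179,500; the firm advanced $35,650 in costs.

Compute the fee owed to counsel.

Fee base (net of costs): $179,500 − $35,650 = $143,850
First $117,500 at 32.5% = $38,187.50
Remaining $26,350 at 26.5% = $6,982.75
Fee: $38,187.50 + $6,982.75 = $45,170.25
$45,170.25 is under the $71,750 cap.

$45,170.25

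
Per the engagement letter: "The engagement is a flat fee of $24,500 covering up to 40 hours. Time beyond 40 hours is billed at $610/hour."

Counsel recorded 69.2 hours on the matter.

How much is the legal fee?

$42,312.00

Flat fee: $24,500.00
Excess hours: 69.2 − 40 = 29.2
Overrun: 29.2 × $610 = $17,812.00
Total: $24,500.00 + $17,812.00 = $42,312.00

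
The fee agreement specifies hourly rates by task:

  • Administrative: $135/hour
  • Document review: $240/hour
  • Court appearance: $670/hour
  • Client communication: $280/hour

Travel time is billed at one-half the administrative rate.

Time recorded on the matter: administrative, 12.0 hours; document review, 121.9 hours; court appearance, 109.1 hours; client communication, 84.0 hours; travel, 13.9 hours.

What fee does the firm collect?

$128,431.25

Administrative: 12.0 × $135 = $1,620.00
Document review: 121.9 × $240 = $29,256.00
Court appearance: 109.1 × $670 = $73,097.00
Client communication: 84.0 × $280 = $23,520.00
Subtotal: $1,620.00 + $29,256.00 + $73,097.00 + $23,520.00 = $127,493.00
Travel: 13.9 × ($135 ÷ 2) = 13.9 × $67.50 = $938.25
Total: $127,493.00 + $938.25 = $128,431.25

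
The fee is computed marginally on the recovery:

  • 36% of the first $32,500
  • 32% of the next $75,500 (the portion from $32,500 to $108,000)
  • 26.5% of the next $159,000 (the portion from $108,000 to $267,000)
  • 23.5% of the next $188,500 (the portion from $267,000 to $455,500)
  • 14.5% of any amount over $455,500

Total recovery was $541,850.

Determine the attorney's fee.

$134,813.25

First $32,500 at 36% = $11,700.00
Next $75,500 at 32% = $24,160.00
Next $159,000 at 26.5% = $42,135.00
Next $188,500 at 23.5% = $44,297.50
Remaining $86,350 at 14.5% = $12,520.75
Fee: $11,700.00 + $24,160.00 + $42,135.00 + $44,297.50 + $12,520.75 = $134,813.25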